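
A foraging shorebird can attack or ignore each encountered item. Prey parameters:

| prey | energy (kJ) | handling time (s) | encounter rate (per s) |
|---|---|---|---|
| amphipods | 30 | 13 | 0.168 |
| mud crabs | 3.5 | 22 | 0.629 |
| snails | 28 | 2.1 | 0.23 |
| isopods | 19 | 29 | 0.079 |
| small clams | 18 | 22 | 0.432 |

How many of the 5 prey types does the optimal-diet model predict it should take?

1

E/h in descending order: snails 13.3, amphipods 2.31, small clams 0.818, isopods 0.655, mud crabs 0.159 kJ/s. The optimal diet is the largest prefix of this list for which every included type satisfies E_i/h_i > R on the types above it.
Rate on top 1: 4.343. amphipods: 2.31 < 4.343 → exclude; stop.
Optimal diet: snails — 1 of 5 types.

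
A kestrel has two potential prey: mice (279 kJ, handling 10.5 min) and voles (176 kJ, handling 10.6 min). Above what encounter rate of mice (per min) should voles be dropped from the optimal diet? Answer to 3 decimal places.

0.159 per min

Drop voles once their profitability E₂/h₂ falls below the rate achievable on mice alone: E₂/h₂ = λE₁/(1 + λh₁).
Solve for λ: λE₁h₂ = E₂(1 + λh₁) → λ(E₁h₂ − E₂h₁) = E₂ → λ = E₂/(E₁h₂ − E₂h₁).
λ = 176/(279×10.6 − 176×10.5) = 176/1109 = 0.1586 per min.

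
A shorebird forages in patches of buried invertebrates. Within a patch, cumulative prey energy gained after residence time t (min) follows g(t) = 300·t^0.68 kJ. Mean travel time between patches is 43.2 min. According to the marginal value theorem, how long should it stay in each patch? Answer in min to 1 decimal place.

By the marginal value theorem, leave when the instantaneous gain rate g'(t) equals the habitat-wide average g(t)/(T + t).
g'(t) = 0.68·300·t^-0.32. Setting 0.68·300·t^-0.32 = 300·t^0.68/(43.2+t) gives 0.68(43.2+t) = t, so 0.32·t = 0.68×43.2.
t* = 0.68×43.2/0.32 = 91.8 min.

91.8 min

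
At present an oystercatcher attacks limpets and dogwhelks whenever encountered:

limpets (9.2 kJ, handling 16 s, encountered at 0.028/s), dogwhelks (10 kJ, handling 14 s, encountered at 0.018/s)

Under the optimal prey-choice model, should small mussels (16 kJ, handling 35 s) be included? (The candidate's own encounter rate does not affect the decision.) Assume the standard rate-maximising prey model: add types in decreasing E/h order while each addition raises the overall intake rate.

Yes

Intake rate on the current diet: R = (0.028×9.2 + 0.018×10) / (1 + 0.028×16 + 0.018×14) = 0.4376/1.7 = 0.2574 kJ/s.
Profitability of small mussels: 16/35 = 0.4571 kJ/s.
0.4571 > 0.2574, so adding small mussels raises the average — include it.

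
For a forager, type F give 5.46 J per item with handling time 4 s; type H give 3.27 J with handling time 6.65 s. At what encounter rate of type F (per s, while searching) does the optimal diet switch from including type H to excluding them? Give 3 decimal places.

0.141 per s

The zero-one rule: include type H iff E₂/h₂ > λE₁/(1+λh₁). Equality gives the switch point.
λE₁h₂ = E₂ + λE₂h₁ ⇒ λ = E₂/(E₁h₂ − E₂h₁) = 3.27/(36.31 − 13.08) = 0.1408 per s.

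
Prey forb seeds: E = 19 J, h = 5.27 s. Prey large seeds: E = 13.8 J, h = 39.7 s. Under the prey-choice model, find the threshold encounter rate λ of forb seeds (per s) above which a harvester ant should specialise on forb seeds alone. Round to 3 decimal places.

0.020 per s

Drop large seeds once their profitability E₂/h₂ falls below the rate achievable on forb seeds alone: E₂/h₂ = λE₁/(1 + λh₁).
Solve for λ: λE₁h₂ = E₂(1 + λh₁) → λ(E₁h₂ − E₂h₁) = E₂ → λ = E₂/(E₁h₂ − E₂h₁).
λ = 13.8/(19×39.7 − 13.8×5.27) = 13.8/681.6 = 0.02025 per s.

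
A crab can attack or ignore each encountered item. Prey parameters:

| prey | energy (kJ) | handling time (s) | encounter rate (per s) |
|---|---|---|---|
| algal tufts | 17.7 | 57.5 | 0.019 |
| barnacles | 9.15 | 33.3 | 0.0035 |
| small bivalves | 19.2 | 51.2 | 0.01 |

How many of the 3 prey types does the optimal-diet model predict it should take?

Profitabilities (E/h, kJ/s): small bivalves 0.375, algal tufts 0.308, barnacles 0.275. Add prey in this order while the next type's profitability exceeds the intake rate on those already taken.
Rate on top 1: 0.127. algal tufts: 0.308 > 0.127 → include.
Rate on top 2: 0.2028. barnacles: 0.275 > 0.2028 → include.
Optimal diet: small bivalves, algal tufts, barnacles — 3 of 3 types.

3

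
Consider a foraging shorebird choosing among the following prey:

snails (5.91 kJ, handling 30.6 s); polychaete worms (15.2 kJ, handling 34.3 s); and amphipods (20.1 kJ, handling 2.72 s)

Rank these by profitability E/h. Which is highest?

Profitability E/h (kJ/s): snails = 5.91/30.6 = 0.193, polychaete worms = 15.2/34.3 = 0.443, amphipods = 20.1/2.72 = 7.39.
Ranked: amphipods > polychaete worms > snails.

amphipods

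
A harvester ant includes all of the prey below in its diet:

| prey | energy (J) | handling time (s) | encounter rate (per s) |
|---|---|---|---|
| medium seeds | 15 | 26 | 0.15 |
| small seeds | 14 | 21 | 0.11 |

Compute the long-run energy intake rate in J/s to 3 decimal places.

R = (0.15×15 + 0.11×14) / (1 + 0.15×26 + 0.11×21) = 3.79/7.21 = 0.5257 J/s.

0.526 J/s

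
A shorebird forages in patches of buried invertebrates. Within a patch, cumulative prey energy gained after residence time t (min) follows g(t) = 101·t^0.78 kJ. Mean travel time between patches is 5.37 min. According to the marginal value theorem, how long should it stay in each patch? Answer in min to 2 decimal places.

Optimal t* satisfies g'(t*) = g(t*)/(T + t*).
g'(t) = 0.78·101·t^-0.22. Setting 0.78·101·t^-0.22 = 101·t^0.78/(5.37+t) gives 0.78(5.37+t) = t, so 0.22·t = 0.78×5.37.
t* = 0.78×5.37/0.22 = 19.04 min.

19.04 min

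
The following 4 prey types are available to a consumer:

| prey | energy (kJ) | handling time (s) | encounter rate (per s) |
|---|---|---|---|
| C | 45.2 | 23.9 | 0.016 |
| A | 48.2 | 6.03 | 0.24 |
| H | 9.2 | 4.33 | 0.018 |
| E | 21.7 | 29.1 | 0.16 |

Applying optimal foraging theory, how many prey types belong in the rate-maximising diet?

Profitabilities (E/h, kJ/s): A 7.99, H 2.12, C 1.89, E 0.746. Add prey in this order while the next type's profitability exceeds the intake rate on those already taken.
Rate on top 1: 4.727. H: 2.12 < 4.727 → exclude; stop.
Optimal diet: A — 1 of 4 types.

1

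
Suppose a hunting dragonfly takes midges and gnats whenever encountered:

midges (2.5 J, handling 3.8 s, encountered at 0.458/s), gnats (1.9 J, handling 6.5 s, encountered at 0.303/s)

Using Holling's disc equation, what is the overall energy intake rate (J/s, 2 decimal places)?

0.37 J/s

Energy encountered per unit search time: 0.458×2.5 + 0.303×1.9 = 1.721 J/s.
Handling time per unit search time: 0.458×3.8 + 0.303×6.5 = 3.71.
Rate = 1.721/(1 + 3.71) = 0.3653 J/s.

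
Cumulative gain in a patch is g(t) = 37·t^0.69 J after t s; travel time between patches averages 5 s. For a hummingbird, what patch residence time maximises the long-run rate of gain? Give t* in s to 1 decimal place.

11.1 s

By the marginal value theorem, leave when the instantaneous gain rate g'(t) equals the habitat-wide average g(t)/(T + t).
g'(t) = 0.69·37·t^-0.31. Setting 0.69·37·t^-0.31 = 37·t^0.69/(5+t) gives 0.69(5+t) = t, so 0.31·t = 0.69×5.
t* = 0.69×5/0.31 = 11.13 s.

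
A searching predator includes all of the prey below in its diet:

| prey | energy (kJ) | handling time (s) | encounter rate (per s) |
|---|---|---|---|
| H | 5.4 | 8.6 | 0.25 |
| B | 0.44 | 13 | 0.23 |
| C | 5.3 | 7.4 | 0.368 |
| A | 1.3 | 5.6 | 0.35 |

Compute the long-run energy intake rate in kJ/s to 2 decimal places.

Energy encountered per unit search time: 0.25×5.4 + 0.23×0.44 + 0.368×5.3 + 0.35×1.3 = 3.857 kJ/s.
Handling time per unit search time: 0.25×8.6 + 0.23×13 + 0.368×7.4 + 0.35×5.6 = 9.823.
Rate = 3.857/(1 + 9.823) = 0.3563 kJ/s.

0.36 kJ/s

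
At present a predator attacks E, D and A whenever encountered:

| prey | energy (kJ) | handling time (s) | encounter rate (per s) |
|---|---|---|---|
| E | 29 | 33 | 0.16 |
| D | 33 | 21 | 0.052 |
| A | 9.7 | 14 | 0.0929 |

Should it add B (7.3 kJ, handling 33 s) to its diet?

No

Current rate: (0.16×29 + 0.052×33 + 0.0929×9.7)/(1 + 0.16×33 + 0.052×21 + 0.0929×14) = 0.8368 kJ/s.
Profitability of B: 7.3/33 = 0.2212 kJ/s.
Since 0.2212 < R, time spent handling B is better spent searching.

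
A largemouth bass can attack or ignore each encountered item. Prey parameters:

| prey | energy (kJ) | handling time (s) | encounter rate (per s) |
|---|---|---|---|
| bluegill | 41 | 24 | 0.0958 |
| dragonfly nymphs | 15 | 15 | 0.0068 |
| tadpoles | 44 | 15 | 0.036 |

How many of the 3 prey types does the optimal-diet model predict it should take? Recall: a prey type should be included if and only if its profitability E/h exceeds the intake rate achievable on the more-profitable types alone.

Rank by E/h (kJ/s): tadpoles 2.93, bluegill 1.71, dragonfly nymphs 1. Include each in turn until the next type's E/h falls below the running intake rate.
Rate on top 1: 1.029. bluegill: 1.71 > 1.029 → include.
Rate on top 2: 1.436. dragonfly nymphs: 1 < 1.436 → exclude; stop.
Optimal diet: tadpoles, bluegill — 2 of 3 types.

2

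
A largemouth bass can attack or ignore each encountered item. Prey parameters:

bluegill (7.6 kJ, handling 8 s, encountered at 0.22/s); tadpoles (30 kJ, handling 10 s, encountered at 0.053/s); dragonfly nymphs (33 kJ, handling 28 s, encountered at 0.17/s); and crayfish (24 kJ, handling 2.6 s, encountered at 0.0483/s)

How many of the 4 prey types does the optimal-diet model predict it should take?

2

Profitabilities (E/h, kJ/s): crayfish 9.23, tadpoles 3, dragonfly nymphs 1.18, bluegill 0.95. Add prey in this order while the next type's profitability exceeds the intake rate on those already taken.
Rate on top 1: 1.03. tadpoles: 3 > 1.03 → include.
Rate on top 2: 1.661. dragonfly nymphs: 1.18 < 1.661 → exclude; stop.
Optimal diet: crayfish, tadpoles — 2 of 4 types.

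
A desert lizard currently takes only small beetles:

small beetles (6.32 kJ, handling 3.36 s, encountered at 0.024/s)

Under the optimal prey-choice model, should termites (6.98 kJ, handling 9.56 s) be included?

On small beetles alone, R = ΣλE/(1+Σλh) = 0.1517/1.081 = 0.1404 kJ/s.
termites: E/h = 6.98/9.56 = 0.7301 kJ/s.
0.7301 > 0.1404, so adding termites raises the average — include it.

Yes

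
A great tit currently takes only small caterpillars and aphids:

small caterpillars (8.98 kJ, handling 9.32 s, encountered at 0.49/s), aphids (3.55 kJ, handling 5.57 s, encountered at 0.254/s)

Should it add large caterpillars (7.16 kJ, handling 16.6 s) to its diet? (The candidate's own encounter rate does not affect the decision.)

No

Intake rate on the current diet: R = (0.49×8.98 + 0.254×3.55) / (1 + 0.49×9.32 + 0.254×5.57) = 5.302/6.982 = 0.7594 kJ/s.
large caterpillars: E/h = 7.16/16.6 = 0.4313 kJ/s.
Since 0.4313 < R, time spent handling large caterpillars is better spent searching.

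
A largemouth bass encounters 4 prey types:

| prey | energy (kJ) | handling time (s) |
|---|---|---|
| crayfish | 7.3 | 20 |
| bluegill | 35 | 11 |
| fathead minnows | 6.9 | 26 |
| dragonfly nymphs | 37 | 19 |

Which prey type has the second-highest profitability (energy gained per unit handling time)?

dragonfly nymphs

Profitability E/h (kJ/s): crayfish = 7.3/20 = 0.365, bluegill = 35/11 = 3.18, fathead minnows = 6.9/26 = 0.265, dragonfly nymphs = 37/19 = 1.95.
Ranked: bluegill > dragonfly nymphs > crayfish > fathead minnows.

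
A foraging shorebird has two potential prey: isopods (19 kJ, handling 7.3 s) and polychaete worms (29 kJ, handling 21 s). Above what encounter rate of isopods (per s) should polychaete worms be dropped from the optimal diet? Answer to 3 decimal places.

0.155 per s

Drop polychaete worms once their profitability E₂/h₂ falls below the rate achievable on isopods alone: E₂/h₂ = λE₁/(1 + λh₁).
Solve for λ: λE₁h₂ = E₂(1 + λh₁) → λ(E₁h₂ − E₂h₁) = E₂ → λ = E₂/(E₁h₂ − E₂h₁).
λ = 29/(19×21 − 29×7.3) = 29/187.3 = 0.1548 per s.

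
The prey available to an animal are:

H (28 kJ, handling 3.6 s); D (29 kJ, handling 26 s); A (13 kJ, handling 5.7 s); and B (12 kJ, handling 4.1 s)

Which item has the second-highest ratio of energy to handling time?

Profitability E/h (kJ/s): H = 28/3.6 = 7.78, D = 29/26 = 1.12, A = 13/5.7 = 2.28, B = 12/4.1 = 2.93.
Ranked: H > B > A > D.

B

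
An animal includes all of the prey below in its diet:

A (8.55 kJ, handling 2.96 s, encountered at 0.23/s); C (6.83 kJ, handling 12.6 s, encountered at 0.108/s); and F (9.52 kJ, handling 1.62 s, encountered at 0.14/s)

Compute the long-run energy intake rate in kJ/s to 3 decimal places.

1.235 kJ/s

R = Σλ_iE_i / (1 + Σλ_ih_i)
Numerator: 0.23×8.55 + 0.108×6.83 + 0.14×9.52 = 4.037
Denominator: 1 + 0.23×2.96 + 0.108×12.6 + 0.14×1.62 = 3.268
R = 4.037/3.268 = 1.235 kJ/s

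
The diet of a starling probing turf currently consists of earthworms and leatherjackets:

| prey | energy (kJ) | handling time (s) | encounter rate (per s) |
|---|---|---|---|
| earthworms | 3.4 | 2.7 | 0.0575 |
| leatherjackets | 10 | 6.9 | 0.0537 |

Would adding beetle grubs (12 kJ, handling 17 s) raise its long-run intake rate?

Intake rate on the current diet: R = (0.0575×3.4 + 0.0537×10) / (1 + 0.0575×2.7 + 0.0537×6.9) = 0.7325/1.526 = 0.4801 kJ/s.
beetle grubs: E/h = 12/17 = 0.7059 kJ/s.
Since 0.7059 > R, including beetle grubs increases the long-run rate.

Yes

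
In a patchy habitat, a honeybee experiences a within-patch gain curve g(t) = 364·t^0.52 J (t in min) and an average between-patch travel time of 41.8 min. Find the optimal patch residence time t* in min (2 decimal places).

45.28 min

By the marginal value theorem, leave when the instantaneous gain rate g'(t) equals the habitat-wide average g(t)/(T + t).
g'(t) = 0.52·364·t^-0.48. Setting 0.52·364·t^-0.48 = 364·t^0.52/(41.8+t) gives 0.52(41.8+t) = t, so 0.48·t = 0.52×41.8.
t* = 0.52×41.8/0.48 = 45.28 min.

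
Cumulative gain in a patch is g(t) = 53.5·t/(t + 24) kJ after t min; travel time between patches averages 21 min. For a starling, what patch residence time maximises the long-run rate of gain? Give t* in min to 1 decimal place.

Maximise g(t)/(T+t): set derivative to zero → g'(t)(T+t) = g(t).
g'(t) = 53.5·24/(t + 24)². Setting 53.5·24/(t+24)² = 53.5t/[(t+24)(21+t)] gives 24(21+t) = t(t+24), so t² = 24×21 = 504.
t* = √504 = 22.45 min.

22.4 min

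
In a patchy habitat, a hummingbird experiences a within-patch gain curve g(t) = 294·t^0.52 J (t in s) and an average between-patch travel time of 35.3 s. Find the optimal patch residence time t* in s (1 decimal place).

38.2 s

Optimal t* satisfies g'(t*) = g(t*)/(T + t*).
g'(t) = 0.52·294·t^-0.48. Setting 0.52·294·t^-0.48 = 294·t^0.52/(35.3+t) gives 0.52(35.3+t) = t, so 0.48·t = 0.52×35.3.
t* = 0.52×35.3/0.48 = 38.24 s.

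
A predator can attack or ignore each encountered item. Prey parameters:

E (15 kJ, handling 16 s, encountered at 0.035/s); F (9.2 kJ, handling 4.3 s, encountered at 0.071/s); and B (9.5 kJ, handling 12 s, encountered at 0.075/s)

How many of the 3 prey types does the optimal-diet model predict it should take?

Profitabilities (E/h, kJ/s): F 2.14, E 0.938, B 0.792. Add prey in this order while the next type's profitability exceeds the intake rate on those already taken.
Rate on top 1: 0.5004. E: 0.938 > 0.5004 → include.
Rate on top 2: 0.6316. B: 0.792 > 0.6316 → include.
Optimal diet: F, E, B — 3 of 3 types.

3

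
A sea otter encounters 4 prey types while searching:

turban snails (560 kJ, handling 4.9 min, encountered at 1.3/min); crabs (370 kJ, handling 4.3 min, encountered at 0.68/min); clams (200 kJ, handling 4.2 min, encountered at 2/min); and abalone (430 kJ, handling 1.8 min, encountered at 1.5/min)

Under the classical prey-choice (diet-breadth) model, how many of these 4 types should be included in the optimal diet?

E/h in descending order: abalone 239, turban snails 114, crabs 86, clams 47.6 kJ/min. The optimal diet is the largest prefix of this list for which every included type satisfies E_i/h_i > R on the types above it.
Rate on top 1: 174.3. turban snails: 114 < 174.3 → exclude; stop.
Optimal diet: abalone — 1 of 4 types.

1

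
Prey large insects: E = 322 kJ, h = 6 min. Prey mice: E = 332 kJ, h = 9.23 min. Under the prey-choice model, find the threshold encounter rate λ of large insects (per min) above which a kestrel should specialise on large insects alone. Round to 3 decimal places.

At the threshold, the rate on large insects alone equals the profitability of mice: λ·322/(1 + λ·6) = 332/9.23 = 35.97.
Rearranging, λ(322 − 35.97×6) = 35.97, so λ = 35.97/106.2 = 0.3388 per min.

0.339 per min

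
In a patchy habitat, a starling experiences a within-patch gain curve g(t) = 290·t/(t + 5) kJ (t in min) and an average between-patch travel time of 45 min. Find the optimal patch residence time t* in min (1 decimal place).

Optimal t* satisfies g'(t*) = g(t*)/(T + t*).
g'(t) = 290·5/(t + 5)². Setting 290·5/(t+5)² = 290t/[(t+5)(45+t)] gives 5(45+t) = t(t+5), so t² = 5×45 = 225.
t* = √225 = 15 min.

15.0 min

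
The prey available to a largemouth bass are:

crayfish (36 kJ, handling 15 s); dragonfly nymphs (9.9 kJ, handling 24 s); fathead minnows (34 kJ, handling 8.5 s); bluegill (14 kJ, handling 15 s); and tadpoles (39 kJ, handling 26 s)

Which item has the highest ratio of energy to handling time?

Profitability E/h (kJ/s): crayfish = 36/15 = 2.4, dragonfly nymphs = 9.9/24 = 0.413, fathead minnows = 34/8.5 = 4, bluegill = 14/15 = 0.933, tadpoles = 39/26 = 1.5.
Ranked: fathead minnows > crayfish > tadpoles > bluegill > dragonfly nymphs.

fathead minnows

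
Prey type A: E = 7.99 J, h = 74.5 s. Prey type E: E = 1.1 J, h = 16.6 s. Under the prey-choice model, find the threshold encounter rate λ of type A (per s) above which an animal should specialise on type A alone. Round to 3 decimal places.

0.022 per s

Drop type E once their profitability E₂/h₂ falls below the rate achievable on type A alone: E₂/h₂ = λE₁/(1 + λh₁).
Solve for λ: λE₁h₂ = E₂(1 + λh₁) → λ(E₁h₂ − E₂h₁) = E₂ → λ = E₂/(E₁h₂ − E₂h₁).
λ = 1.1/(7.99×16.6 − 1.1×74.5) = 1.1/50.68 = 0.0217 per s.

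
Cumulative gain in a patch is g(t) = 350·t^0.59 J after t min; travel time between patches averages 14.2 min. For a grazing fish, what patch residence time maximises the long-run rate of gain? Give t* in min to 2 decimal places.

20.43 min

Maximise g(t)/(T+t): set derivative to zero → g'(t)(T+t) = g(t).
g'(t) = 0.59·350·t^-0.41. Setting 0.59·350·t^-0.41 = 350·t^0.59/(14.2+t) gives 0.59(14.2+t) = t, so 0.41·t = 0.59×14.2.
t* = 0.59×14.2/0.41 = 20.43 min.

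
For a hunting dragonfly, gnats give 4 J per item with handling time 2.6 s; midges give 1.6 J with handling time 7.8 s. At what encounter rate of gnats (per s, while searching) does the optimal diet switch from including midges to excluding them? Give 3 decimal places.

At the threshold, the rate on gnats alone equals the profitability of midges: λ·4/(1 + λ·2.6) = 1.6/7.8 = 0.2051.
Rearranging, λ(4 − 0.2051×2.6) = 0.2051, so λ = 0.2051/3.467 = 0.05917 per s.

0.059 per s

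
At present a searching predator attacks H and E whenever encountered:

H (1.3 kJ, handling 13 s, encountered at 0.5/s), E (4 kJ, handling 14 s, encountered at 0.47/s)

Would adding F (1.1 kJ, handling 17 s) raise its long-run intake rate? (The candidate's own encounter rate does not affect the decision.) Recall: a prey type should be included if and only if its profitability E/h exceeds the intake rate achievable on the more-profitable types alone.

Intake rate on the current diet: R = (0.5×1.3 + 0.47×4) / (1 + 0.5×13 + 0.47×14) = 2.53/14.08 = 0.1797 kJ/s.
F: E/h = 1.1/17 = 0.06471 kJ/s.
Since 0.06471 < R, time spent handling F is better spent searching.

No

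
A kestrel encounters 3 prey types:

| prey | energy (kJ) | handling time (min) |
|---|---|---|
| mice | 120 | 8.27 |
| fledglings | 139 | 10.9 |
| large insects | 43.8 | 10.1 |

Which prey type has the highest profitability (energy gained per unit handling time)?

In descending order of E/h:
mice: 120/8.27 = 14.5 kJ/min
fledglings: 139/10.9 = 12.8 kJ/min
large insects: 43.8/10.1 = 4.34 kJ/min

mice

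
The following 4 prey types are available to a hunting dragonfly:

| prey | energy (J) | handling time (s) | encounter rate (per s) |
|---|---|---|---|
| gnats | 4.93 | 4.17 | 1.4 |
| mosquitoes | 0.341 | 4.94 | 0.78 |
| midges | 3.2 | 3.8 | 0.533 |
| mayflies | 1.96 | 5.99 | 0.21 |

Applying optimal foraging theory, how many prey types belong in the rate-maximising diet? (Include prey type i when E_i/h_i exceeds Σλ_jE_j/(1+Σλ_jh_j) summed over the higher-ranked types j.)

Profitabilities (E/h, J/s): gnats 1.18, midges 0.842, mayflies 0.327, mosquitoes 0.069. Add prey in this order while the next type's profitability exceeds the intake rate on those already taken.
Rate on top 1: 1.009. midges: 0.842 < 1.009 → exclude; stop.
Optimal diet: gnats — 1 of 4 types.

1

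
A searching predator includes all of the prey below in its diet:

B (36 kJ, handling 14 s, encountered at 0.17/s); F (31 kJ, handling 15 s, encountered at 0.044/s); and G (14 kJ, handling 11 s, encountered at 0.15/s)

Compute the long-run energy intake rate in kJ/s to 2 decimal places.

Energy encountered per unit search time: 0.17×36 + 0.044×31 + 0.15×14 = 9.584 kJ/s.
Handling time per unit search time: 0.17×14 + 0.044×15 + 0.15×11 = 4.69.
Rate = 9.584/(1 + 4.69) = 1.684 kJ/s.

1.68 kJ/s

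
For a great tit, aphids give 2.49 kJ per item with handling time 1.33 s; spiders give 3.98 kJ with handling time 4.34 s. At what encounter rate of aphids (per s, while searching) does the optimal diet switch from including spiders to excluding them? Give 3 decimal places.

Drop spiders once their profitability E₂/h₂ falls below the rate achievable on aphids alone: E₂/h₂ = λE₁/(1 + λh₁).
Solve for λ: λE₁h₂ = E₂(1 + λh₁) → λ(E₁h₂ − E₂h₁) = E₂ → λ = E₂/(E₁h₂ − E₂h₁).
λ = 3.98/(2.49×4.34 − 3.98×1.33) = 3.98/5.513 = 0.7219 per s.

0.722 per s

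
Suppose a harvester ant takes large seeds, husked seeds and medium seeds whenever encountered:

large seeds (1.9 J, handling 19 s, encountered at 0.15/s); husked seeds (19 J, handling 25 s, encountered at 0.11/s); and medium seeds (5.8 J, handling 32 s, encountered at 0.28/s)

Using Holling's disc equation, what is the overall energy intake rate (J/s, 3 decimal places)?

R = Σλ_iE_i / (1 + Σλ_ih_i)
Numerator: 0.15×1.9 + 0.11×19 + 0.28×5.8 = 3.999
Denominator: 1 + 0.15×19 + 0.11×25 + 0.28×32 = 15.56
R = 3.999/15.56 = 0.257 J/s

0.257 J/s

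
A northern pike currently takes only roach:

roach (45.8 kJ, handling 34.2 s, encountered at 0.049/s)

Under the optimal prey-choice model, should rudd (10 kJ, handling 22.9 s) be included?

Current rate: (0.049×45.8)/(1 + 0.049×34.2) = 0.8387 kJ/s.
Profitability of rudd: 10/22.9 = 0.4367 kJ/s.
Since 0.4367 < R, time spent handling rudd is better spent searching.

No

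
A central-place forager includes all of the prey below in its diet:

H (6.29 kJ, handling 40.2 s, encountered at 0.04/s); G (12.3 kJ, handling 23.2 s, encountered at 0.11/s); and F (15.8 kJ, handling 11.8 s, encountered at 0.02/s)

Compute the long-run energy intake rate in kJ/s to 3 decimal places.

0.356 kJ/s

R = (0.04×6.29 + 0.11×12.3 + 0.02×15.8) / (1 + 0.04×40.2 + 0.11×23.2 + 0.02×11.8) = 1.921/5.396 = 0.3559 kJ/s.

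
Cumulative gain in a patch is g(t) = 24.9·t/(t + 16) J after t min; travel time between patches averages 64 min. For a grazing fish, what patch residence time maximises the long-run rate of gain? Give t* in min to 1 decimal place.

By the marginal value theorem, leave when the instantaneous gain rate g'(t) equals the habitat-wide average g(t)/(T + t).
g'(t) = 24.9·16/(t + 16)². Setting 24.9·16/(t+16)² = 24.9t/[(t+16)(64+t)] gives 16(64+t) = t(t+16), so t² = 16×64 = 1024.
t* = √1024 = 32 min.

32.0 min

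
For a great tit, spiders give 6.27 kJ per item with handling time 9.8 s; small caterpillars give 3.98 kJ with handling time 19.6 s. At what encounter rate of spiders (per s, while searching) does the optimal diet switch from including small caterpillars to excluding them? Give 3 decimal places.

0.047 per s

At the threshold, the rate on spiders alone equals the profitability of small caterpillars: λ·6.27/(1 + λ·9.8) = 3.98/19.6 = 0.2031.
Rearranging, λ(6.27 − 0.2031×9.8) = 0.2031, so λ = 0.2031/4.28 = 0.04744 per s.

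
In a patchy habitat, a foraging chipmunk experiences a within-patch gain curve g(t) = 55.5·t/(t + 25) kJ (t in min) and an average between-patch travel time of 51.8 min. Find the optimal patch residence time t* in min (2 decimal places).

35.99 min

Maximise g(t)/(T+t): set derivative to zero → g'(t)(T+t) = g(t).
g'(t) = 55.5·25/(t + 25)². Setting 55.5·25/(t+25)² = 55.5t/[(t+25)(51.8+t)] gives 25(51.8+t) = t(t+25), so t² = 25×51.8 = 1295.
t* = √1295 = 35.99 min.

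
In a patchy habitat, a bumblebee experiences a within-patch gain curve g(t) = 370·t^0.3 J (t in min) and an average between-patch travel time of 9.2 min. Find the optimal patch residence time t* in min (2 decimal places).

3.94 min

Optimal t* satisfies g'(t*) = g(t*)/(T + t*).
g'(t) = 0.3·370·t^-0.7. Setting 0.3·370·t^-0.7 = 370·t^0.3/(9.2+t) gives 0.3(9.2+t) = t, so 0.70·t = 0.3×9.2.
t* = 0.3×9.2/0.70 = 3.943 min.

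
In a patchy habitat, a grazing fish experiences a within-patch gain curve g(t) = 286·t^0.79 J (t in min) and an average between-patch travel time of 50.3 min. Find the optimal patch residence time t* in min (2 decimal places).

189.22 min

Optimal t* satisfies g'(t*) = g(t*)/(T + t*).
g'(t) = 0.79·286·t^-0.21. Setting 0.79·286·t^-0.21 = 286·t^0.79/(50.3+t) gives 0.79(50.3+t) = t, so 0.21·t = 0.79×50.3.
t* = 0.79×50.3/0.21 = 189.2 min.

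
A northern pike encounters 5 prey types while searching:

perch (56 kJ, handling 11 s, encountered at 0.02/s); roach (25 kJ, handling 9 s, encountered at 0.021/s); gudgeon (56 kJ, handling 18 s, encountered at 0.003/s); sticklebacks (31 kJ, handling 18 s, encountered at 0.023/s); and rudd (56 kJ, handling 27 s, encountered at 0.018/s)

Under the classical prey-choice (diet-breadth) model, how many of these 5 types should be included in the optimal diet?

E/h in descending order: perch 5.09, gudgeon 3.11, roach 2.78, rudd 2.07, sticklebacks 1.72 kJ/s. The optimal diet is the largest prefix of this list for which every included type satisfies E_i/h_i > R on the types above it.
Rate on top 1: 0.918. gudgeon: 3.11 > 0.918 → include.
Rate on top 2: 1.011. roach: 2.78 > 1.011 → include.
Rate on top 3: 1.239. rudd: 2.07 > 1.239 → include.
Rate on top 4: 1.447. sticklebacks: 1.72 > 1.447 → include.
Optimal diet: perch, gudgeon, roach, rudd, sticklebacks — 5 of 5 types.

5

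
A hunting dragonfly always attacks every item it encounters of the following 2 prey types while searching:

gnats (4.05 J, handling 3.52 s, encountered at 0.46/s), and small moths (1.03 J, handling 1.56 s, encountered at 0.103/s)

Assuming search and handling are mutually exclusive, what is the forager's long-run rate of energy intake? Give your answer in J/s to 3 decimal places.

R = Σλ_iE_i / (1 + Σλ_ih_i)
Numerator: 0.46×4.05 + 0.103×1.03 = 1.969
Denominator: 1 + 0.46×3.52 + 0.103×1.56 = 2.78
R = 1.969/2.78 = 0.7083 J/s

0.708 J/s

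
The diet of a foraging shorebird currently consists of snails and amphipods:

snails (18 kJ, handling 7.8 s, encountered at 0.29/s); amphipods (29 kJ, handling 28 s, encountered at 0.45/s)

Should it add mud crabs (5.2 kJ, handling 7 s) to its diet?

No

Intake rate on the current diet: R = (0.29×18 + 0.45×29) / (1 + 0.29×7.8 + 0.45×28) = 18.27/15.86 = 1.152 kJ/s.
mud crabs: E/h = 5.2/7 = 0.7429 kJ/s.
Since 0.7429 < R, time spent handling mud crabs is better spent searching.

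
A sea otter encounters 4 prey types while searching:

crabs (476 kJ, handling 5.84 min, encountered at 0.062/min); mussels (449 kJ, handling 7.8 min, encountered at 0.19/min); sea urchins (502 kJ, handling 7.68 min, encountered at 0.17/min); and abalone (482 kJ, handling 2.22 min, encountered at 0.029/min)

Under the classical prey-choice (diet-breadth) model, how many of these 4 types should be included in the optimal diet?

4

Profitabilities (E/h, kJ/min): abalone 217, crabs 81.5, sea urchins 65.4, mussels 57.6. Add prey in this order while the next type's profitability exceeds the intake rate on those already taken.
Rate on top 1: 13.13. crabs: 81.5 > 13.13 → include.
Rate on top 2: 30.49. sea urchins: 65.4 > 30.49 → include.
Rate on top 3: 47.15. mussels: 57.6 > 47.15 → include.
Optimal diet: abalone, crabs, sea urchins, mussels — 4 of 4 types.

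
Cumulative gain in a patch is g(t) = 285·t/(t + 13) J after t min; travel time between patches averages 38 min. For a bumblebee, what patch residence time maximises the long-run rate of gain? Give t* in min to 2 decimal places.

Optimal t* satisfies g'(t*) = g(t*)/(T + t*).
g'(t) = 285·13/(t + 13)². Setting 285·13/(t+13)² = 285t/[(t+13)(38+t)] gives 13(38+t) = t(t+13), so t² = 13×38 = 494.
t* = √494 = 22.23 min.

22.23 min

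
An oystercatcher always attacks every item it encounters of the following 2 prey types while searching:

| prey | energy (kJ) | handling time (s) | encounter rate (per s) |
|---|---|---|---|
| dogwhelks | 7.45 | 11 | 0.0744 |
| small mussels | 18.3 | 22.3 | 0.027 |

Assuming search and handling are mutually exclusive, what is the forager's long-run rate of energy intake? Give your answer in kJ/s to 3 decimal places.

0.433 kJ/s

R = (0.0744×7.45 + 0.027×18.3) / (1 + 0.0744×11 + 0.027×22.3) = 1.048/2.42 = 0.4331 kJ/s.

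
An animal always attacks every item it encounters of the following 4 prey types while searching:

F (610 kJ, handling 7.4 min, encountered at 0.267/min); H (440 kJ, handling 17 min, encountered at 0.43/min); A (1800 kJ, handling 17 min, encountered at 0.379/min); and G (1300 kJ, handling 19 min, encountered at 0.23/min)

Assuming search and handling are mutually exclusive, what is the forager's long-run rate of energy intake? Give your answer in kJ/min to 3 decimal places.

R = Σλ_iE_i / (1 + Σλ_ih_i)
Numerator: 0.267×610 + 0.43×440 + 0.379×1800 + 0.23×1300 = 1333
Denominator: 1 + 0.267×7.4 + 0.43×17 + 0.379×17 + 0.23×19 = 21.1
R = 1333/21.1 = 63.19 kJ/min

63.192 kJ/min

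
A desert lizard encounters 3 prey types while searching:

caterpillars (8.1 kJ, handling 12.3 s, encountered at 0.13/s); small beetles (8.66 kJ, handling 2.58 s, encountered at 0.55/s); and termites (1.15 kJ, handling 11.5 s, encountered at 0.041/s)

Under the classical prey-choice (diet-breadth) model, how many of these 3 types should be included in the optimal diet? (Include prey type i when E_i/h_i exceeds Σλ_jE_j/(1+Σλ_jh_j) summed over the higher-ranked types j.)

Rank by E/h (kJ/s): small beetles 3.36, caterpillars 0.659, termites 0.1. Include each in turn until the next type's E/h falls below the running intake rate.
Rate on top 1: 1.969. caterpillars: 0.659 < 1.969 → exclude; stop.
Optimal diet: small beetles — 1 of 3 types.

1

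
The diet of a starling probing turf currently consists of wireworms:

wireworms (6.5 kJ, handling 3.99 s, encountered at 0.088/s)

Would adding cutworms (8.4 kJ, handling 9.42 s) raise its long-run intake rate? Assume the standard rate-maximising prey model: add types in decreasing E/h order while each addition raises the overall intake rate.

Yes

Current rate: (0.088×6.5)/(1 + 0.088×3.99) = 0.4234 kJ/s.
cutworms: E/h = 8.4/9.42 = 0.8917 kJ/s.
0.8917 > 0.4234, so adding cutworms raises the average — include it.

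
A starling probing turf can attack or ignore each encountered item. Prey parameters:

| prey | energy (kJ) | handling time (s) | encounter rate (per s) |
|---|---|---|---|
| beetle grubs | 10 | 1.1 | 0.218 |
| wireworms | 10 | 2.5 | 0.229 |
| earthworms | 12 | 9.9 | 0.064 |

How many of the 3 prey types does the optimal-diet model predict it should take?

2

Rank by E/h (kJ/s): beetle grubs 9.09, wireworms 4, earthworms 1.21. Include each in turn until the next type's E/h falls below the running intake rate.
Rate on top 1: 1.758. wireworms: 4 > 1.758 → include.
Rate on top 2: 2.466. earthworms: 1.21 < 2.466 → exclude; stop.
Optimal diet: beetle grubs, wireworms — 2 of 3 types.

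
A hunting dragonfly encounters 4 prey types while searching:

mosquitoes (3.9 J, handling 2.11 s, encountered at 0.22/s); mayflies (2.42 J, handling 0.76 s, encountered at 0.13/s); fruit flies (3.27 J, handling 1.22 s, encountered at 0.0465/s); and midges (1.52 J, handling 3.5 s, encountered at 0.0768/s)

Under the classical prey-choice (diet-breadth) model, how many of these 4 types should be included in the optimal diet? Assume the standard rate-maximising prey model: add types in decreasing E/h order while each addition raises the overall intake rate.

3

E/h in descending order: mayflies 3.18, fruit flies 2.68, mosquitoes 1.85, midges 0.434 J/s. The optimal diet is the largest prefix of this list for which every included type satisfies E_i/h_i > R on the types above it.
Rate on top 1: 0.2863. fruit flies: 2.68 > 0.2863 → include.
Rate on top 2: 0.4038. mosquitoes: 1.85 > 0.4038 → include.
Rate on top 3: 0.8178. midges: 0.434 < 0.8178 → exclude; stop.
Optimal diet: mayflies, fruit flies, mosquitoes — 3 of 4 types.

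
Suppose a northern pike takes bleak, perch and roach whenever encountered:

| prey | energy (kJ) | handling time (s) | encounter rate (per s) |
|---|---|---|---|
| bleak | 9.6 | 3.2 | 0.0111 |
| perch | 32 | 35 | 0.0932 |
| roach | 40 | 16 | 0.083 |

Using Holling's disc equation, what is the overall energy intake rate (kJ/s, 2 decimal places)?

1.14 kJ/s

R = (0.0111×9.6 + 0.0932×32 + 0.083×40) / (1 + 0.0111×3.2 + 0.0932×35 + 0.083×16) = 6.409/5.626 = 1.139 kJ/s.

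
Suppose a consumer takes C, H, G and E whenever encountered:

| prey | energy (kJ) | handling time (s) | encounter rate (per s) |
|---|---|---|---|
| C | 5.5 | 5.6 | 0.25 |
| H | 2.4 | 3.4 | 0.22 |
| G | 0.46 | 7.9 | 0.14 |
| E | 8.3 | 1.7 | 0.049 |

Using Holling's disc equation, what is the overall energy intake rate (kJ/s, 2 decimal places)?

0.55 kJ/s

R = Σλ_iE_i / (1 + Σλ_ih_i)
Numerator: 0.25×5.5 + 0.22×2.4 + 0.14×0.46 + 0.049×8.3 = 2.374
Denominator: 1 + 0.25×5.6 + 0.22×3.4 + 0.14×7.9 + 0.049×1.7 = 4.337
R = 2.374/4.337 = 0.5474 kJ/s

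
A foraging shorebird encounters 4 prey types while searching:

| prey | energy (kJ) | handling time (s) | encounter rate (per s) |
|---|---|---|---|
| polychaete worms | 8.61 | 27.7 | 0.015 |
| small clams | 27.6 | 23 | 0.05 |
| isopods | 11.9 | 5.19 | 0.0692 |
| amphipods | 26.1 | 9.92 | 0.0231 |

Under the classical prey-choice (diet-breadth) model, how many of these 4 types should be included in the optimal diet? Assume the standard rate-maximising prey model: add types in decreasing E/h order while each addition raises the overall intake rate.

3

E/h in descending order: amphipods 2.63, isopods 2.29, small clams 1.2, polychaete worms 0.311 kJ/s. The optimal diet is the largest prefix of this list for which every included type satisfies E_i/h_i > R on the types above it.
Rate on top 1: 0.4905. isopods: 2.29 > 0.4905 → include.
Rate on top 2: 0.8981. small clams: 1.2 > 0.8981 → include.
Rate on top 3: 1.025. polychaete worms: 0.311 < 1.025 → exclude; stop.
Optimal diet: amphipods, isopods, small clams — 3 of 4 types.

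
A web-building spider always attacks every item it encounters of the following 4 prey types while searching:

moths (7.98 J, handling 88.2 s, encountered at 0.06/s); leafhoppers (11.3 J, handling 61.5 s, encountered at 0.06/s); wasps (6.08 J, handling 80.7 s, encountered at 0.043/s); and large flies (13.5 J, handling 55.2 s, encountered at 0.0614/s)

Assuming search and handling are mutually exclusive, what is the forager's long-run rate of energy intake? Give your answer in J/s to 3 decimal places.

R = (0.06×7.98 + 0.06×11.3 + 0.043×6.08 + 0.0614×13.5) / (1 + 0.06×88.2 + 0.06×61.5 + 0.043×80.7 + 0.0614×55.2) = 2.247/16.84 = 0.1334 J/s.

0.133 J/s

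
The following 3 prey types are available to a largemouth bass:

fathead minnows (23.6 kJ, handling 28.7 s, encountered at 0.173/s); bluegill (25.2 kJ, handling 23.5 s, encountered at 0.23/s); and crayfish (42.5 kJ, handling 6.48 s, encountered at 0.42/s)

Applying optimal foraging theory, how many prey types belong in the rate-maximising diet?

E/h in descending order: crayfish 6.56, bluegill 1.07, fathead minnows 0.822 kJ/s. The optimal diet is the largest prefix of this list for which every included type satisfies E_i/h_i > R on the types above it.
Rate on top 1: 4.796. bluegill: 1.07 < 4.796 → exclude; stop.
Optimal diet: crayfish — 1 of 3 types.

1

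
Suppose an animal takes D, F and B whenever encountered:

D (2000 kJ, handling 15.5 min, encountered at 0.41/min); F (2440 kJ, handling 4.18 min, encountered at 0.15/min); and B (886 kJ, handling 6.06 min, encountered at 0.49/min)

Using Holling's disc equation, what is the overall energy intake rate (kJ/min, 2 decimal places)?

147.94 kJ/min

R = (0.41×2000 + 0.15×2440 + 0.49×886) / (1 + 0.41×15.5 + 0.15×4.18 + 0.49×6.06) = 1620/10.95 = 147.9 kJ/min.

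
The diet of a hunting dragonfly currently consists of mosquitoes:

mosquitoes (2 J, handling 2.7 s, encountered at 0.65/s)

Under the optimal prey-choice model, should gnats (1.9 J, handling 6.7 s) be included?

Current rate: (0.65×2)/(1 + 0.65×2.7) = 0.4719 J/s.
gnats: E/h = 1.9/6.7 = 0.2836 J/s.
Since 0.2836 < R, time spent handling gnats is better spent searching.

No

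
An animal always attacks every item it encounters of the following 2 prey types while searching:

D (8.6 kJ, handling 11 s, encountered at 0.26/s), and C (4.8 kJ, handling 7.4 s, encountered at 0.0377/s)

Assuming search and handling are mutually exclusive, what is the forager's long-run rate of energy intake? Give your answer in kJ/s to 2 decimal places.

R = Σλ_iE_i / (1 + Σλ_ih_i)
Numerator: 0.26×8.6 + 0.0377×4.8 = 2.417
Denominator: 1 + 0.26×11 + 0.0377×7.4 = 4.139
R = 2.417/4.139 = 0.584 kJ/s

0.58 kJ/s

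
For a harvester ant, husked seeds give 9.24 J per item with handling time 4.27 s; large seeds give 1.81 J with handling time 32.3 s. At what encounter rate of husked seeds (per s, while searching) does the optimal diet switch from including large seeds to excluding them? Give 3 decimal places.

0.006 per s

Drop large seeds once their profitability E₂/h₂ falls below the rate achievable on husked seeds alone: E₂/h₂ = λE₁/(1 + λh₁).
Solve for λ: λE₁h₂ = E₂(1 + λh₁) → λ(E₁h₂ − E₂h₁) = E₂ → λ = E₂/(E₁h₂ − E₂h₁).
λ = 1.81/(9.24×32.3 − 1.81×4.27) = 1.81/290.7 = 0.006226 per s.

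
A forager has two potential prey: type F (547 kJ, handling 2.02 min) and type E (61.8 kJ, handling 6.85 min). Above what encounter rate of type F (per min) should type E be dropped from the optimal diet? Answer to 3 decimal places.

0.017 per min

The zero-one rule: include type E iff E₂/h₂ > λE₁/(1+λh₁). Equality gives the switch point.
λE₁h₂ = E₂ + λE₂h₁ ⇒ λ = E₂/(E₁h₂ − E₂h₁) = 61.8/(3747 − 124.8) = 0.01706 per min.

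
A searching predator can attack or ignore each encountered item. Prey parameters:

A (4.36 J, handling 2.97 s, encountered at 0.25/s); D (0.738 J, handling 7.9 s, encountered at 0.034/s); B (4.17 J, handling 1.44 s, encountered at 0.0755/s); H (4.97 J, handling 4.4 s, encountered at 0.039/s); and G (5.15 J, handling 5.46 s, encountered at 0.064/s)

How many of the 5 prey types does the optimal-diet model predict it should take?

4

Rank by E/h (J/s): B 2.9, A 1.47, H 1.13, G 0.943, D 0.0934. Include each in turn until the next type's E/h falls below the running intake rate.
Rate on top 1: 0.284. A: 1.47 > 0.284 → include.
Rate on top 2: 0.7589. H: 1.13 > 0.7589 → include.
Rate on top 3: 0.7903. G: 0.943 > 0.7903 → include.
Rate on top 4: 0.8128. D: 0.0934 < 0.8128 → exclude; stop.
Optimal diet: B, A, H, G — 4 of 5 types.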